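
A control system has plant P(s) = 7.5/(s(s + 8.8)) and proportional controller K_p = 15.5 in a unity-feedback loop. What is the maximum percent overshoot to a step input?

Closed-loop characteristic equation: s² + 8.8s + 116.2 = 0, so ω_n = 10.78 rad/s and ζ = 8.8/(2·10.78) = 0.4081.
%OS = 100·exp(−πζ/√(1−ζ²)) = 100·exp(−π·0.4081/√0.8335) = 24.6%.

24.6%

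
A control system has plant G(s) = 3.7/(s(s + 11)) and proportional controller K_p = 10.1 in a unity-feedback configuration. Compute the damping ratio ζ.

ζ = 0.9

The closed-loop denominator is s(s+11) + 10.1·3.7 = s² + 11s + 37.37.
So ω_n² = 37.37 ⇒ ω_n = 6.113 rad/s, and ζ = 11/(2ω_n) = 0.9.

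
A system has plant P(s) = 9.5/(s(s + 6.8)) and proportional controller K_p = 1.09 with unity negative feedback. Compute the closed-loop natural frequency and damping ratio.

With unity feedback the closed-loop characteristic equation is s² + 6.8s + 1.09·9.5 = s² + 6.8s + 10.36 = 0.
So ω_n² = 10.36 ⇒ ω_n = 3.218 rad/s, and ζ = 6.8/(2ω_n) = 1.06.

ω_n = 3.22 rad/s, ζ = 1.06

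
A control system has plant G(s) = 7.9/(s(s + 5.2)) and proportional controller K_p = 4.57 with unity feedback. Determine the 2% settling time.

T_s ≈ 1.54 s

The closed-loop denominator s² + 5.2s + 36.1 gives ω_n = √36.1 = 6.009 and ζ = 5.2/(2ω_n) = 0.4327.
2% settling time T_s ≈ 4/(ζω_n) = 4/2.6 = 1.54 s.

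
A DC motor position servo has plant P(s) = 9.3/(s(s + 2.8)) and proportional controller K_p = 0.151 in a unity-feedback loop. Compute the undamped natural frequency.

ω_n = 1.19 rad/s

1 + K_p·P(s) = 0 gives s² + 2.8s + 1.404 = 0.
Matching s² + 2ζω_n s + ω_n²: ω_n = √1.404 = 1.185 rad/s and 2ζω_n = 2.8, so ζ = 2.8/(2·1.185) = 1.18.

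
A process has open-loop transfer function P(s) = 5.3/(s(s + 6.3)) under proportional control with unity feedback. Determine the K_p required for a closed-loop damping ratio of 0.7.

K_p = 3.82

Closed-loop characteristic equation: s² + 6.3s + K_p·5.3 = 0.
So ω_n = √(5.3K_p) and 2ζω_n = 6.3, giving ζ = 6.3/(2√(5.3K_p)).
Setting ζ = 0.7: √(5.3K_p) = 6.3/(2·0.7) = 4.5, so K_p = 20.25/5.3 = 3.82.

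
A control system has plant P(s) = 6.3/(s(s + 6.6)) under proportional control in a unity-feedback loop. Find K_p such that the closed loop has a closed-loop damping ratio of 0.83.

Closed-loop characteristic equation: s² + 6.6s + K_p·6.3 = 0.
So ω_n = √(6.3K_p) and 2ζω_n = 6.6, giving ζ = 6.6/(2√(6.3K_p)).
Setting ζ = 0.83: √(6.3K_p) = 6.6/(2·0.83) = 3.976, so K_p = 15.81/6.3 = 2.51.

K_p = 2.51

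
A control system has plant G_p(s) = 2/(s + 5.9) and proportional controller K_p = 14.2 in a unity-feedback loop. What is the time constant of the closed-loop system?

Closed-loop transfer function: T(s) = K_p·G_p(s)/(1 + K_p·G_p(s)) = 28.4/(s + 5.9 + 28.4) = 28.4/(s + 34.3).
Time constant τ = 1/34.3 = 0.0292 s.

τ = 0.0292 s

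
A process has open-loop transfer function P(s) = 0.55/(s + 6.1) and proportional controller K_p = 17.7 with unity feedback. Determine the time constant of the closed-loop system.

Closed-loop transfer function: T(s) = K_p·P(s)/(1 + K_p·P(s)) = 9.735/(s + 6.1 + 9.735) = 9.735/(s + 15.84).
Time constant τ = 1/15.84 = 0.0632 s.

τ = 0.0632 s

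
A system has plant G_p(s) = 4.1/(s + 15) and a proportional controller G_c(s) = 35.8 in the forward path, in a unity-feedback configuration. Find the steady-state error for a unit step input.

0.0927

The loop is type 0. Static position error constant K_pos = G_c(0)·G_p(0) = 35.8·0.2733 = 9.785.
Steady-state error to a unit step: e_ss = 1/(1+K_pos) = 1/10.79 = 0.0927.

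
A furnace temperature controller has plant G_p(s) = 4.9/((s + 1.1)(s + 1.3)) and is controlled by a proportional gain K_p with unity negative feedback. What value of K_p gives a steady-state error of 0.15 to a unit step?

K_p = 1.65

Steady-state error for a unit step on this type-0 loop is 1/(1 + K_p·G_p(0)).
G_p(0) = 3.427. Require 1/(1 + K_p·3.427) = 0.15, so 1 + 3.427·K_p = 6.667.
K_p = (6.667 − 1)/3.427 = 1.65.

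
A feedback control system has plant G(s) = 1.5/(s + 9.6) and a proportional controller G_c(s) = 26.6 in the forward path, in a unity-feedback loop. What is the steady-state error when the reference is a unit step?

0.194

The loop is type 0. Static position error constant K_pos = G_c(0)·G(0) = 26.6·0.1562 = 4.156.
Steady-state error to a unit step: e_ss = 1/(1+K_pos) = 1/5.156 = 0.194.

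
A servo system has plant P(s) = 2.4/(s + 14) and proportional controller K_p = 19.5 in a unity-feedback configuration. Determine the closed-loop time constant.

τ = 0.0164 s

Closed-loop transfer function: T(s) = K_p·P(s)/(1 + K_p·P(s)) = 46.8/(s + 14 + 46.8) = 46.8/(s + 60.8).
Time constant τ = 1/60.8 = 0.0164 s.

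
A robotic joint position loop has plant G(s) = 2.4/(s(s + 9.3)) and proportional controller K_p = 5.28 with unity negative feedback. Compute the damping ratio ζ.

1 + K_p·G(s) = 0 gives s² + 9.3s + 12.67 = 0.
Matching s² + 2ζω_n s + ω_n²: ω_n = √12.67 = 3.56 rad/s and 2ζω_n = 9.3, so ζ = 9.3/(2·3.56) = 1.31.

ζ = 1.31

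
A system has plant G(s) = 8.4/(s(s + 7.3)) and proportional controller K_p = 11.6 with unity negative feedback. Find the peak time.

T_p = 0.343 s

From 1 + K_pG(s) = 0: s² + 7.3s + 97.44 = 0 ⇒ ω_n = 9.871, ζ = 0.3698.
Damped frequency ω_d = ω_n√(1−ζ²) = 9.172 rad/s, so peak time T_p = π/ω_d = 0.343 s.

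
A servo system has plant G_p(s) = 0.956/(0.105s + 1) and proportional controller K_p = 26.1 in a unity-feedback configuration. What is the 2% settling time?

Closed loop: T(s) = K_p·G_p/(1+K_p·G_p) = 24.95/(0.105s + 1 + 24.95), with pole at s = −(1 + 24.95)/0.105 = −247.2.
τ = 1/247.2 = 0.004046 s, so 2% settling time ≈ 4τ = 0.0162 s.

T_s ≈ 0.0162 s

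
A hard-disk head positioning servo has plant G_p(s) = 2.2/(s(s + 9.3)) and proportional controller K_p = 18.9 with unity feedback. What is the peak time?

From 1 + K_pG_p(s) = 0: s² + 9.3s + 41.58 = 0 ⇒ ω_n = 6.448, ζ = 0.7211.
Damped frequency ω_d = ω_n√(1−ζ²) = 4.467 rad/s, so peak time T_p = π/ω_d = 0.703 s.

T_p = 0.703 s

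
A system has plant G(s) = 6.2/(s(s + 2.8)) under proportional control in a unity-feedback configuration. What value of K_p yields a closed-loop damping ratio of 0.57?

Closed-loop characteristic equation: s² + 2.8s + K_p·6.2 = 0.
So ω_n = √(6.2K_p) and 2ζω_n = 2.8, giving ζ = 2.8/(2√(6.2K_p)).
Setting ζ = 0.57: √(6.2K_p) = 2.8/(2·0.57) = 2.456, so K_p = 6.033/6.2 = 0.973.

K_p = 0.973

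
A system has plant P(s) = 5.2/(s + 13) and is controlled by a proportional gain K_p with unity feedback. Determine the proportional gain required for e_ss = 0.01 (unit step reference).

Steady-state error for a unit step on this type-0 loop is 1/(1 + K_p·P(0)).
P(0) = 0.4. Require 1/(1 + K_p·0.4) = 0.01, so 1 + 0.4·K_p = 100.
K_p = (100 − 1)/0.4 = 248.

K_p = 248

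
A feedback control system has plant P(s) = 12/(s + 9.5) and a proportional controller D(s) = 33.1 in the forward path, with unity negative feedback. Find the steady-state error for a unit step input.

The loop is type 0. Static position error constant K_pos = D(0)·P(0) = 33.1·1.263 = 41.81.
Steady-state error to a unit step: e_ss = 1/(1+K_pos) = 1/42.81 = 0.0234.

0.0234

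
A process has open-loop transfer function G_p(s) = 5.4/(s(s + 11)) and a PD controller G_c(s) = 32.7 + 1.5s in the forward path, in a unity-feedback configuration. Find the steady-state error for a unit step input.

The open loop G_c(s)G_p(s) has a pole at the origin (type 1), so the static position error constant is infinite and e_ss = 1/(1+∞) = 0.

0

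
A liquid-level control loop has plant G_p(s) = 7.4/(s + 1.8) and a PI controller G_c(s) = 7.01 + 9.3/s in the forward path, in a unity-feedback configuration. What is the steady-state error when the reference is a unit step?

0

The open loop G_c(s)G_p(s) has a pole at the origin (type 1), so the static position error constant is infinite and e_ss = 1/(1+∞) = 0.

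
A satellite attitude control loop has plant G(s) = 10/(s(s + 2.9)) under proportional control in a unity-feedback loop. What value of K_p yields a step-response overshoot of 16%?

From %OS = 100·exp(−πζ/√(1−ζ²)) = 16%, ζ = −ln(0.16)/√(π²+ln²(0.16)) = 0.5039.
Characteristic equation s² + 2.9s + 10K_p = 0 gives ζ = 2.9/(2√(10K_p)).
Setting ζ = 0.5039: √(10K_p) = 2.9/(2·0.5039) = 2.878, so K_p = 8.281/10 = 0.828.

K_p = 0.828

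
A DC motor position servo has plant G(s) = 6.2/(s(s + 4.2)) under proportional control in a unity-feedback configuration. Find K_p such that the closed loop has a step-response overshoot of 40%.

K_p = 9.07

From %OS = 100·exp(−πζ/√(1−ζ²)) = 40%, ζ = −ln(0.4)/√(π²+ln²(0.4)) = 0.28.
Characteristic equation s² + 4.2s + 6.2K_p = 0 gives ζ = 4.2/(2√(6.2K_p)).
Setting ζ = 0.28: √(6.2K_p) = 4.2/(2·0.28) = 7.5, so K_p = 56.25/6.2 = 9.07.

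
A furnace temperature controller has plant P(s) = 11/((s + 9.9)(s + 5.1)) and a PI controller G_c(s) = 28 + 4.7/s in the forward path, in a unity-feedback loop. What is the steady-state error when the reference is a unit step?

The open loop G_c(s)P(s) has a pole at the origin (type 1), so the static position error constant is infinite and e_ss = 1/(1+∞) = 0.

0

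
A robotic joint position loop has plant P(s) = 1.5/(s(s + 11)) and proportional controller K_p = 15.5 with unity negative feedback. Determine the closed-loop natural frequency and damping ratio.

ω_n = 4.82 rad/s, ζ = 1.14

1 + K_p·P(s) = 0 gives s² + 11s + 23.25 = 0.
Matching s² + 2ζω_n s + ω_n²: ω_n = √23.25 = 4.822 rad/s and 2ζω_n = 11, so ζ = 11/(2·4.822) = 1.14.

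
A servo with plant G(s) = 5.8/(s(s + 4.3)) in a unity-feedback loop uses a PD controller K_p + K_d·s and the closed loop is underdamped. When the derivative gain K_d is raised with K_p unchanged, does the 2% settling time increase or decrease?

decrease

Characteristic equation s² + (4.3 + 5.8K_d)s + 5.8K_p = 0: raising K_d increases ζω_n = (4.3+5.8K_d)/2 while the loop stays underdamped, so T_s ≈ 4/(ζω_n) decreases.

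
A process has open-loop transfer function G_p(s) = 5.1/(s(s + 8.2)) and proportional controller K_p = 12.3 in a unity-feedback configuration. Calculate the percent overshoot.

The closed-loop denominator s² + 8.2s + 62.73 gives ω_n = √62.73 = 7.92 and ζ = 8.2/(2ω_n) = 0.5177.
%OS = 100·exp(−πζ/√(1−ζ²)) = 100·exp(−π·0.5177/√0.732) = 14.9%.

14.9%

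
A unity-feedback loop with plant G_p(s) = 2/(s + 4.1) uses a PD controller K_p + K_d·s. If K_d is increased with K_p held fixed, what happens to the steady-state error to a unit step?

K_d affects only the transient (the s-coefficient); the DC loop gain, and hence e_ss, depends only on K_p.

unchanged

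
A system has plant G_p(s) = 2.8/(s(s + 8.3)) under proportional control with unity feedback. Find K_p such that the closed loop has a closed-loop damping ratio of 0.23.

Closed-loop characteristic equation: s² + 8.3s + K_p·2.8 = 0.
So ω_n = √(2.8K_p) and 2ζω_n = 8.3, giving ζ = 8.3/(2√(2.8K_p)).
Setting ζ = 0.23: √(2.8K_p) = 8.3/(2·0.23) = 18.04, so K_p = 325.6/2.8 = 116.

K_p = 116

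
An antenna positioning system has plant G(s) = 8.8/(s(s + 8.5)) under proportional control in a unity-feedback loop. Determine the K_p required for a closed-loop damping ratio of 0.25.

Closed-loop characteristic equation: s² + 8.5s + K_p·8.8 = 0.
So ω_n = √(8.8K_p) and 2ζω_n = 8.5, giving ζ = 8.5/(2√(8.8K_p)).
Setting ζ = 0.25: √(8.8K_p) = 8.5/(2·0.25) = 17, so K_p = 289/8.8 = 32.8.

K_p = 32.8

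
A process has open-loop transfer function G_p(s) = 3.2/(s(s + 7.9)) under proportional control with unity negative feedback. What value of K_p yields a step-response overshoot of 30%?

From %OS = 100·exp(−πζ/√(1−ζ²)) = 30%, ζ = −ln(0.3)/√(π²+ln²(0.3)) = 0.3579.
Characteristic equation s² + 7.9s + 3.2K_p = 0 gives ζ = 7.9/(2√(3.2K_p)).
Setting ζ = 0.3579: √(3.2K_p) = 7.9/(2·0.3579) = 11.04, so K_p = 121.8/3.2 = 38.1.

K_p = 38.1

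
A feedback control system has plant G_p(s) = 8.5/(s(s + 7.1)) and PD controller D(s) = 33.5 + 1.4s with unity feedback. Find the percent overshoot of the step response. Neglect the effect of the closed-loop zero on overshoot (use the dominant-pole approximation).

11.8%

Forward path: (33.5 + 1.4s)·8.5/(s(s+7.1)). The closed-loop characteristic equation is s² + (7.1 + 8.5·1.4)s + 8.5·33.5 = 0.
That is s² + 19s + 284.8 = 0, so ω_n = 16.87 rad/s and ζ = 19/(2·16.87) = 0.563.
%OS = 100·exp(−πζ/√(1−ζ²)) = 11.8%.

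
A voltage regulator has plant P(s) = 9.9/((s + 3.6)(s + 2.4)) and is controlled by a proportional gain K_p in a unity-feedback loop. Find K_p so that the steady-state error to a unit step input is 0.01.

K_p = 86.4

The loop is type 0, so e_ss(step) = 1/(1 + K_pos) with K_pos = K_p·P(0).
P(0) = 1.146. Require 1/(1 + K_p·1.146) = 0.01, so 1 + 1.146·K_p = 100.
K_p = (100 − 1)/1.146 = 86.4.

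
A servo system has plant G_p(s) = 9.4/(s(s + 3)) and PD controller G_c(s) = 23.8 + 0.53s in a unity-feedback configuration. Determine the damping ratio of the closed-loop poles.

ζ = 0.267

Forward path: (23.8 + 0.53s)·9.4/(s(s+3)). The closed-loop characteristic equation is s² + (3 + 9.4·0.53)s + 9.4·23.8 = 0.
That is s² + 7.982s + 223.7 = 0, so ω_n = 14.96 rad/s and ζ = 7.982/(2·14.96) = 0.2668.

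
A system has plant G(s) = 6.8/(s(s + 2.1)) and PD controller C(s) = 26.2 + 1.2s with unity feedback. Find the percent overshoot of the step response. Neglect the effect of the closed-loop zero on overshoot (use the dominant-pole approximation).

27%

Forward path: (26.2 + 1.2s)·6.8/(s(s+2.1)). The closed-loop characteristic equation is s² + (2.1 + 6.8·1.2)s + 6.8·26.2 = 0.
That is s² + 10.26s + 178.2 = 0, so ω_n = 13.35 rad/s and ζ = 10.26/(2·13.35) = 0.3843.
%OS = 100·exp(−πζ/√(1−ζ²)) = 27%.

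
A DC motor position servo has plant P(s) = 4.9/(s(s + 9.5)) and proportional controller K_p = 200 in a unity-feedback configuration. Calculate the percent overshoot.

The closed-loop denominator s² + 9.5s + 980 gives ω_n = √980 = 31.3 and ζ = 9.5/(2ω_n) = 0.1517.
%OS = 100·exp(−πζ/√(1−ζ²)) = 100·exp(−π·0.1517/√0.977) = 61.7%.

61.7%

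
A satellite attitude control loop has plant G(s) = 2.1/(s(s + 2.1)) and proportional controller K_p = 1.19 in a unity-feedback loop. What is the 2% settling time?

From 1 + K_pG(s) = 0: s² + 2.1s + 2.499 = 0 ⇒ ω_n = 1.581, ζ = 0.6642.
2% settling time T_s ≈ 4/(ζω_n) = 4/1.05 = 3.81 s.

T_s ≈ 3.81 s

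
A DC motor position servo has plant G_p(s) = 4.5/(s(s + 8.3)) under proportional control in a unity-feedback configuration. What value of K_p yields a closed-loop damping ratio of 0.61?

K_p = 10.3

Closed-loop characteristic equation: s² + 8.3s + K_p·4.5 = 0.
So ω_n = √(4.5K_p) and 2ζω_n = 8.3, giving ζ = 8.3/(2√(4.5K_p)).
Setting ζ = 0.61: √(4.5K_p) = 8.3/(2·0.61) = 6.803, so K_p = 46.28/4.5 = 10.3.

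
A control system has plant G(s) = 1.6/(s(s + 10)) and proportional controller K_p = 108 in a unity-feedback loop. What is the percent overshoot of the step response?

27.5%

Closed-loop characteristic equation: s² + 10s + 172.8 = 0, so ω_n = 13.15 rad/s and ζ = 10/(2·13.15) = 0.3804.
%OS = 100·exp(−πζ/√(1−ζ²)) = 100·exp(−π·0.3804/√0.8553) = 27.5%.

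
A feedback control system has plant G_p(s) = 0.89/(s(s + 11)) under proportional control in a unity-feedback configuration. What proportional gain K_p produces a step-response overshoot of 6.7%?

K_p = 79.9

From %OS = 100·exp(−πζ/√(1−ζ²)) = 6.7%, ζ = −ln(0.067)/√(π²+ln²(0.067)) = 0.6522.
Characteristic equation s² + 11s + 0.89K_p = 0 gives ζ = 11/(2√(0.89K_p)).
Setting ζ = 0.6522: √(0.89K_p) = 11/(2·0.6522) = 8.433, so K_p = 71.11/0.89 = 79.9.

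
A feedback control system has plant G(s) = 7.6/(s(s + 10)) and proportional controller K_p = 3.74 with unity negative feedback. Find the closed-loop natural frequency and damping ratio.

With unity feedback the closed-loop characteristic equation is s² + 10s + 3.74·7.6 = s² + 10s + 28.42 = 0.
So ω_n² = 28.42 ⇒ ω_n = 5.331 rad/s, and ζ = 10/(2ω_n) = 0.938.

ω_n = 5.33 rad/s, ζ = 0.938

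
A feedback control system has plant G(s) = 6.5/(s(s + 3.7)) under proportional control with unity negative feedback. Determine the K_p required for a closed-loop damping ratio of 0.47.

K_p = 2.38

Closed-loop characteristic equation: s² + 3.7s + K_p·6.5 = 0.
So ω_n = √(6.5K_p) and 2ζω_n = 3.7, giving ζ = 3.7/(2√(6.5K_p)).
Setting ζ = 0.47: √(6.5K_p) = 3.7/(2·0.47) = 3.936, so K_p = 15.49/6.5 = 2.38.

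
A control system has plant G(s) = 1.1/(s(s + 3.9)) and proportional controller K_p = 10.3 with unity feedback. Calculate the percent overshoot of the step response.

10.7%

From 1 + K_pG(s) = 0: s² + 3.9s + 11.33 = 0 ⇒ ω_n = 3.366, ζ = 0.5793.
%OS = 100·exp(−πζ/√(1−ζ²)) = 100·exp(−π·0.5793/√0.6644) = 10.7%.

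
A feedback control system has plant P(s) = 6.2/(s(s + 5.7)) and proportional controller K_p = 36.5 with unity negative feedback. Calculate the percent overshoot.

54.5%

The closed-loop denominator s² + 5.7s + 226.3 gives ω_n = √226.3 = 15.04 and ζ = 5.7/(2ω_n) = 0.1895.
%OS = 100·exp(−πζ/√(1−ζ²)) = 100·exp(−π·0.1895/√0.9641) = 54.5%.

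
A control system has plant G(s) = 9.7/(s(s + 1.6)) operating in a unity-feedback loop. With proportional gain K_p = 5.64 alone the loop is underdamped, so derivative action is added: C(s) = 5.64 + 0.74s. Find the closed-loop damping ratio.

Forward path: (5.64 + 0.74s)·9.7/(s(s+1.6)). The closed-loop characteristic equation is s² + (1.6 + 9.7·0.74)s + 9.7·5.64 = 0.
That is s² + 8.778s + 54.71 = 0, so ω_n = 7.396 rad/s and ζ = 8.778/(2·7.396) = 0.5934.

ζ = 0.593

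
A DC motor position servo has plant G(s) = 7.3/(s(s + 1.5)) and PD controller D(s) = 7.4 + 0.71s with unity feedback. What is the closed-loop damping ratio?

Forward path: (7.4 + 0.71s)·7.3/(s(s+1.5)). The closed-loop characteristic equation is s² + (1.5 + 7.3·0.71)s + 7.3·7.4 = 0.
That is s² + 6.683s + 54.02 = 0, so ω_n = 7.35 rad/s and ζ = 6.683/(2·7.35) = 0.4546.

ζ = 0.455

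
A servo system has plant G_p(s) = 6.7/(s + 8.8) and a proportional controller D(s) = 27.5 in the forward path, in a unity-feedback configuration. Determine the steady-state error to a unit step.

0.0456

The loop is type 0. Static position error constant K_pos = D(0)·G_p(0) = 27.5·0.7614 = 20.94.
Steady-state error to a unit step: e_ss = 1/(1+K_pos) = 1/21.94 = 0.0456.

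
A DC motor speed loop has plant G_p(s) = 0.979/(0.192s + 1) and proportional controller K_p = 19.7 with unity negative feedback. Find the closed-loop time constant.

Closed loop: T(s) = K_p·G_p/(1+K_p·G_p) = 19.29/(0.192s + 1 + 19.29), with pole at s = −(1 + 19.29)/0.192 = −105.7.
Closed-loop time constant τ = 1/105.7 = 0.00946 s.

τ = 0.00946 s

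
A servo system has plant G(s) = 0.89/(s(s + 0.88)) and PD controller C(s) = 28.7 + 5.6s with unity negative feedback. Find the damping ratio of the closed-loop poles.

Forward path: (28.7 + 5.6s)·0.89/(s(s+0.88)). The closed-loop characteristic equation is s² + (0.88 + 0.89·5.6)s + 0.89·28.7 = 0.
That is s² + 5.864s + 25.54 = 0, so ω_n = 5.054 rad/s and ζ = 5.864/(2·5.054) = 0.5801.

ζ = 0.58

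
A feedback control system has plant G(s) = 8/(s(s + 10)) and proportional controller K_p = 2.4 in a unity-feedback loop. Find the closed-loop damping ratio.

ζ = 1.14

1 + K_p·G(s) = 0 gives s² + 10s + 19.2 = 0.
So ω_n² = 19.2 ⇒ ω_n = 4.382 rad/s, and ζ = 10/(2ω_n) = 1.14.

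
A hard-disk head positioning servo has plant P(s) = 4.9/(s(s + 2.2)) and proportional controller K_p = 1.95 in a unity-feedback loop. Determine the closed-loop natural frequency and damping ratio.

1 + K_p·P(s) = 0 gives s² + 2.2s + 9.555 = 0.
So ω_n² = 9.555 ⇒ ω_n = 3.091 rad/s, and ζ = 2.2/(2ω_n) = 0.356.

ω_n = 3.09 rad/s, ζ = 0.356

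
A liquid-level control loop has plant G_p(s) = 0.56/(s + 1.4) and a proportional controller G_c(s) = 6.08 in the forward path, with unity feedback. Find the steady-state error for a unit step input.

The loop is type 0. Static position error constant K_pos = G_c(0)·G_p(0) = 6.08·0.4 = 2.432.
Steady-state error to a unit step: e_ss = 1/(1+K_pos) = 1/3.432 = 0.291.

0.291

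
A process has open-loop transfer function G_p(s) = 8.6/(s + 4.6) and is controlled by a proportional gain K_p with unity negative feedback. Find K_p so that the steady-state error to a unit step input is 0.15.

K_p = 3.03

The loop is type 0, so e_ss(step) = 1/(1 + K_pos) with K_pos = K_p·G_p(0).
G_p(0) = 1.87. Require 1/(1 + K_p·1.87) = 0.15, so 1 + 1.87·K_p = 6.667.
K_p = (6.667 − 1)/1.87 = 3.03.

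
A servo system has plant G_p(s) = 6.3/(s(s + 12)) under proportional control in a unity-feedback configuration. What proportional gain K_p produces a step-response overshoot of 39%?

From %OS = 100·exp(−πζ/√(1−ζ²)) = 39%, ζ = −ln(0.39)/√(π²+ln²(0.39)) = 0.2871.
Characteristic equation s² + 12s + 6.3K_p = 0 gives ζ = 12/(2√(6.3K_p)).
Setting ζ = 0.2871: √(6.3K_p) = 12/(2·0.2871) = 20.9, so K_p = 436.7/6.3 = 69.3.

K_p = 69.3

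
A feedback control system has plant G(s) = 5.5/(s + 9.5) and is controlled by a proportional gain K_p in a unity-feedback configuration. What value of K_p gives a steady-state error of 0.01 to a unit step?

K_p = 171

The loop is type 0, so e_ss(step) = 1/(1 + K_pos) with K_pos = K_p·G(0).
G(0) = 0.5789. Require 1/(1 + K_p·0.5789) = 0.01, so 1 + 0.5789·K_p = 100.
K_p = (100 − 1)/0.5789 = 171.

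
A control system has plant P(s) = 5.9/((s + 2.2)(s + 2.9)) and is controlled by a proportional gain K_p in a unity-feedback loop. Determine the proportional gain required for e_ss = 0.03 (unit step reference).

The loop is type 0, so e_ss(step) = 1/(1 + K_pos) with K_pos = K_p·P(0).
P(0) = 0.9248. Require 1/(1 + K_p·0.9248) = 0.03, so 1 + 0.9248·K_p = 33.33.
K_p = (33.33 − 1)/0.9248 = 35.

K_p = 35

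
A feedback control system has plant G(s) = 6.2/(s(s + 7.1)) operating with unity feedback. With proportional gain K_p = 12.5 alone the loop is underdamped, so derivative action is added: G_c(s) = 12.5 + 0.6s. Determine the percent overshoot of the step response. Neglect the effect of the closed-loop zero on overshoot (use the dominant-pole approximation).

Forward path: (12.5 + 0.6s)·6.2/(s(s+7.1)). The closed-loop characteristic equation is s² + (7.1 + 6.2·0.6)s + 6.2·12.5 = 0.
That is s² + 10.82s + 77.5 = 0, so ω_n = 8.803 rad/s and ζ = 10.82/(2·8.803) = 0.6145.
%OS = 100·exp(−πζ/√(1−ζ²)) = 8.65%.

8.65%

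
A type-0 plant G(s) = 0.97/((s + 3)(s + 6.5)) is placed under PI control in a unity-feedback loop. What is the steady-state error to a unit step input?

The PI controller's integrator makes the forward path type 1, so e_ss to a step is zero.

0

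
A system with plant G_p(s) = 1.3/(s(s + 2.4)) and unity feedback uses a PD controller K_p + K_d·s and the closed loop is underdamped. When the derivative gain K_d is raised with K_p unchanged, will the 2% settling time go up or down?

decrease

Characteristic equation s² + (2.4 + 1.3K_d)s + 1.3K_p = 0: raising K_d increases ζω_n = (2.4+1.3K_d)/2 while the loop stays underdamped, so T_s ≈ 4/(ζω_n) decreases.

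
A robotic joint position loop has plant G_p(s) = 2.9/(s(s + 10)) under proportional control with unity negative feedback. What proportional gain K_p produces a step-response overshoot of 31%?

K_p = 70.6

From %OS = 100·exp(−πζ/√(1−ζ²)) = 31%, ζ = −ln(0.31)/√(π²+ln²(0.31)) = 0.3493.
Characteristic equation s² + 10s + 2.9K_p = 0 gives ζ = 10/(2√(2.9K_p)).
Setting ζ = 0.3493: √(2.9K_p) = 10/(2·0.3493) = 14.31, so K_p = 204.9/2.9 = 70.6.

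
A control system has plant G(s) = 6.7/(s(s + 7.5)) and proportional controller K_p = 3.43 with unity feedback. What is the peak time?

T_p = 1.05 s

The closed-loop denominator s² + 7.5s + 22.98 gives ω_n = √22.98 = 4.794 and ζ = 7.5/(2ω_n) = 0.7823.
Damped frequency ω_d = ω_n√(1−ζ²) = 2.986 rad/s, so peak time T_p = π/ω_d = 1.05 s.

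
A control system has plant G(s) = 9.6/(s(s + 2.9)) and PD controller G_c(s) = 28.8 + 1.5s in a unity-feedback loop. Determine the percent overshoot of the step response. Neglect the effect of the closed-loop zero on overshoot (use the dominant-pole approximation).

14.8%

Forward path: (28.8 + 1.5s)·9.6/(s(s+2.9)). The closed-loop characteristic equation is s² + (2.9 + 9.6·1.5)s + 9.6·28.8 = 0.
That is s² + 17.3s + 276.5 = 0, so ω_n = 16.63 rad/s and ζ = 17.3/(2·16.63) = 0.5202.
%OS = 100·exp(−πζ/√(1−ζ²)) = 14.8%.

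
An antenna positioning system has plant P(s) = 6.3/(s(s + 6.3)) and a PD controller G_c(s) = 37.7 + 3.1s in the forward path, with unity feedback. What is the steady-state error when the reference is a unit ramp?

0.0265

The loop has one pole at the origin (type 1). Velocity error constant K_v = lim_{s→0} s·G_c(s)P(s) = 37.7·6.3/6.3 = 37.7.
Steady-state error to a unit ramp: e_ss = 1/K_v = 0.0265.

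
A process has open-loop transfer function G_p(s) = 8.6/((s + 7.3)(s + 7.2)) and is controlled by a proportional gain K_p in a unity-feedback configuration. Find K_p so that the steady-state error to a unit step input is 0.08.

K_p = 70.3

Steady-state error for a unit step on this type-0 loop is 1/(1 + K_p·G_p(0)).
G_p(0) = 0.1636. Require 1/(1 + K_p·0.1636) = 0.08, so 1 + 0.1636·K_p = 12.5.
K_p = (12.5 − 1)/0.1636 = 70.3.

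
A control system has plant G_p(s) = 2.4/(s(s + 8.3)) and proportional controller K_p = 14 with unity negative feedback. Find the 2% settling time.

The closed-loop denominator s² + 8.3s + 33.6 gives ω_n = √33.6 = 5.797 and ζ = 8.3/(2ω_n) = 0.7159.
2% settling time T_s ≈ 4/(ζω_n) = 4/4.15 = 0.964 s.

T_s ≈ 0.964 s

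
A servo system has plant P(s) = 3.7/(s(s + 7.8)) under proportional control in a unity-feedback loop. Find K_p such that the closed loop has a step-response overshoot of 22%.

K_p = 21.8

From %OS = 100·exp(−πζ/√(1−ζ²)) = 22%, ζ = −ln(0.22)/√(π²+ln²(0.22)) = 0.4342.
Characteristic equation s² + 7.8s + 3.7K_p = 0 gives ζ = 7.8/(2√(3.7K_p)).
Setting ζ = 0.4342: √(3.7K_p) = 7.8/(2·0.4342) = 8.983, so K_p = 80.69/3.7 = 21.8.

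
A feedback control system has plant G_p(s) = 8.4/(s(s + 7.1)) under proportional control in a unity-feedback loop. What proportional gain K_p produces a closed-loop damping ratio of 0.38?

Closed-loop characteristic equation: s² + 7.1s + K_p·8.4 = 0.
So ω_n = √(8.4K_p) and 2ζω_n = 7.1, giving ζ = 7.1/(2√(8.4K_p)).
Setting ζ = 0.38: √(8.4K_p) = 7.1/(2·0.38) = 9.342, so K_p = 87.27/8.4 = 10.4.

K_p = 10.4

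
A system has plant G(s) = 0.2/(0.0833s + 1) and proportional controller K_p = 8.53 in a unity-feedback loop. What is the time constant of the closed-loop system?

Closed loop: T(s) = K_p·G/(1+K_p·G) = 1.706/(0.0833s + 1 + 1.706), with pole at s = −(1 + 1.706)/0.0833 = −32.48.
Closed-loop time constant τ = 1/32.48 = 0.0308 s.

τ = 0.0308 s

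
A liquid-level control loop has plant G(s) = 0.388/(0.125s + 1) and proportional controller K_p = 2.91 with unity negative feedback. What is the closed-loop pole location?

s = -17.03

Closed loop: T(s) = K_p·G/(1+K_p·G) = 1.129/(0.125s + 1 + 1.129), with pole at s = −(1 + 1.129)/0.125 = −17.03.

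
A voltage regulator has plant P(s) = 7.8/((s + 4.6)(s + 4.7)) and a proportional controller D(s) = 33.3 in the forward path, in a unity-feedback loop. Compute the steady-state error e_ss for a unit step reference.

0.0768

The loop is type 0. Static position error constant K_pos = D(0)·P(0) = 33.3·0.3608 = 12.01.
Steady-state error to a unit step: e_ss = 1/(1+K_pos) = 1/13.01 = 0.0768.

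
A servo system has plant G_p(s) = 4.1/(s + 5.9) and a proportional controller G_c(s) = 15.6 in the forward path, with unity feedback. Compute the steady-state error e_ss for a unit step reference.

0.0845

The loop is type 0. Static position error constant K_pos = G_c(0)·G_p(0) = 15.6·0.6949 = 10.84.
Steady-state error to a unit step: e_ss = 1/(1+K_pos) = 1/11.84 = 0.0845.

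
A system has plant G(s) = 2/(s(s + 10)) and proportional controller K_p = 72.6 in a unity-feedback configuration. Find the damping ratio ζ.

The closed-loop denominator is s(s+10) + 72.6·2 = s² + 10s + 145.2.
Matching s² + 2ζω_n s + ω_n²: ω_n = √145.2 = 12.05 rad/s and 2ζω_n = 10, so ζ = 10/(2·12.05) = 0.415.

ζ = 0.415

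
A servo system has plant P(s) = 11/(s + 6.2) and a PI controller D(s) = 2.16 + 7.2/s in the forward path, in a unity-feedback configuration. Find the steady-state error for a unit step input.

0

The open loop D(s)P(s) has a pole at the origin (type 1), so the static position error constant is infinite and e_ss = 1/(1+∞) = 0.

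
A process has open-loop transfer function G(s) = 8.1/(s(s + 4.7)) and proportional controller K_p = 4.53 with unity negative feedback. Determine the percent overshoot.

The closed-loop denominator s² + 4.7s + 36.69 gives ω_n = √36.69 = 6.057 and ζ = 4.7/(2ω_n) = 0.388.
%OS = 100·exp(−πζ/√(1−ζ²)) = 100·exp(−π·0.388/√0.8495) = 26.7%.

26.7%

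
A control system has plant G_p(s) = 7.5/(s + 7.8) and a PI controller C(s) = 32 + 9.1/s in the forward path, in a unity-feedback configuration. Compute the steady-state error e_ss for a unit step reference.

0

The open loop C(s)G_p(s) has a pole at the origin (type 1), so the static position error constant is infinite and e_ss = 1/(1+∞) = 0.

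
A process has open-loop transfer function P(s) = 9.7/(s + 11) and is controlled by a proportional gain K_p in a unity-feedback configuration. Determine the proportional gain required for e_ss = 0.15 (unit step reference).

K_p = 6.43

The loop is type 0, so e_ss(step) = 1/(1 + K_pos) with K_pos = K_p·P(0).
P(0) = 0.8818. Require 1/(1 + K_p·0.8818) = 0.15, so 1 + 0.8818·K_p = 6.667.
K_p = (6.667 − 1)/0.8818 = 6.43.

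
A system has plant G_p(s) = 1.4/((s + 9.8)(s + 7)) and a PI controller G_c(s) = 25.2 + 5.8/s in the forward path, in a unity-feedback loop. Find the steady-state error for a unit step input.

The open loop G_c(s)G_p(s) has a pole at the origin (type 1), so the static position error constant is infinite and e_ss = 1/(1+∞) = 0.

0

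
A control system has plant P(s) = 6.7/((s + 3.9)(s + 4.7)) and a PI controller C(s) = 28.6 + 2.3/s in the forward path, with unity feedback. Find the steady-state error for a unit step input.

0

The open loop C(s)P(s) has a pole at the origin (type 1), so the static position error constant is infinite and e_ss = 1/(1+∞) = 0.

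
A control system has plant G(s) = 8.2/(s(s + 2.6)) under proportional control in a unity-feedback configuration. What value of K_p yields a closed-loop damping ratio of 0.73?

K_p = 0.387

Closed-loop characteristic equation: s² + 2.6s + K_p·8.2 = 0.
So ω_n = √(8.2K_p) and 2ζω_n = 2.6, giving ζ = 2.6/(2√(8.2K_p)).
Setting ζ = 0.73: √(8.2K_p) = 2.6/(2·0.73) = 1.781, so K_p = 3.171/8.2 = 0.387.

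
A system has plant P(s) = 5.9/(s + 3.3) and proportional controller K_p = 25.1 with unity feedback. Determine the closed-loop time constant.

Closed-loop transfer function: T(s) = K_p·P(s)/(1 + K_p·P(s)) = 148.1/(s + 3.3 + 148.1) = 148.1/(s + 151.4).
Time constant τ = 1/151.4 = 0.00661 s.

τ = 0.00661 s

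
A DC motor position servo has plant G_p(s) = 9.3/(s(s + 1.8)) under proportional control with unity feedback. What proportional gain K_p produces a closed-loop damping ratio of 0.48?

K_p = 0.378

Closed-loop characteristic equation: s² + 1.8s + K_p·9.3 = 0.
So ω_n = √(9.3K_p) and 2ζω_n = 1.8, giving ζ = 1.8/(2√(9.3K_p)).
Setting ζ = 0.48: √(9.3K_p) = 1.8/(2·0.48) = 1.875, so K_p = 3.516/9.3 = 0.378.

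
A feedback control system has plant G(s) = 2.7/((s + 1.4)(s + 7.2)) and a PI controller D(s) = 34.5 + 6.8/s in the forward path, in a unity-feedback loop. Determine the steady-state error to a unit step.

0

The open loop D(s)G(s) has a pole at the origin (type 1), so the static position error constant is infinite and e_ss = 1/(1+∞) = 0.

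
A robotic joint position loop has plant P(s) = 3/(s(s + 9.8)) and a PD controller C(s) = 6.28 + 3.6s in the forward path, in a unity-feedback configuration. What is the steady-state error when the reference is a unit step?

0

The open loop C(s)P(s) has a pole at the origin (type 1), so the static position error constant is infinite and e_ss = 1/(1+∞) = 0.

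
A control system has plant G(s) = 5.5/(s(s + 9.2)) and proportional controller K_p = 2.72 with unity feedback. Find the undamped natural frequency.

The closed-loop denominator is s(s+9.2) + 2.72·5.5 = s² + 9.2s + 14.96.
So ω_n² = 14.96 ⇒ ω_n = 3.868 rad/s, and ζ = 9.2/(2ω_n) = 1.19.

ω_n = 3.87 rad/s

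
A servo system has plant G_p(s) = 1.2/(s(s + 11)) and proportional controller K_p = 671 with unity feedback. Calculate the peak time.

The closed-loop denominator s² + 11s + 805.2 gives ω_n = √805.2 = 28.38 and ζ = 11/(2ω_n) = 0.1938.
Damped frequency ω_d = ω_n√(1−ζ²) = 27.84 rad/s, so peak time T_p = π/ω_d = 0.113 s.

T_p = 0.113 s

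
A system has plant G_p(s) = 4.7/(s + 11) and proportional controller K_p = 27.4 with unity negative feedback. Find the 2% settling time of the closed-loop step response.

T_s ≈ 0.0286 s

Closed-loop transfer function: T(s) = K_p·G_p(s)/(1 + K_p·G_p(s)) = 128.8/(s + 11 + 128.8) = 128.8/(s + 139.8).
Time constant τ = 1/139.8 = 0.007154 s, so the 2% settling time is about 4τ = 0.0286 s.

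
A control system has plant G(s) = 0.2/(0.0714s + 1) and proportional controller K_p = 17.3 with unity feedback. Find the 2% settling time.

T_s ≈ 0.064 s

Closed loop: T(s) = K_p·G/(1+K_p·G) = 3.46/(0.0714s + 1 + 3.46), with pole at s = −(1 + 3.46)/0.0714 = −62.46.
τ = 1/62.46 = 0.01601 s, so 2% settling time ≈ 4τ = 0.064 s.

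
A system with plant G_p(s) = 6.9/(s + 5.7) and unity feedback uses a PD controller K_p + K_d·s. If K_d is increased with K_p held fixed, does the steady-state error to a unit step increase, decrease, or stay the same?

unchanged

K_d affects only the transient (the s-coefficient); the DC loop gain, and hence e_ss, depends only on K_p.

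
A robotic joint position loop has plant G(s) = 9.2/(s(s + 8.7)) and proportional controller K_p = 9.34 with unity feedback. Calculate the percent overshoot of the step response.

The closed-loop denominator s² + 8.7s + 85.93 gives ω_n = √85.93 = 9.27 and ζ = 8.7/(2ω_n) = 0.4693.
%OS = 100·exp(−πζ/√(1−ζ²)) = 100·exp(−π·0.4693/√0.7798) = 18.8%.

18.8%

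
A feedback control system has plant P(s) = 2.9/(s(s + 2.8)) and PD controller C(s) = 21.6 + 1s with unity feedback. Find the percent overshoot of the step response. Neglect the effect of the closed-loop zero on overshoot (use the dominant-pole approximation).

29.7%

Forward path: (21.6 + 1s)·2.9/(s(s+2.8)). The closed-loop characteristic equation is s² + (2.8 + 2.9·1)s + 2.9·21.6 = 0.
That is s² + 5.7s + 62.64 = 0, so ω_n = 7.915 rad/s and ζ = 5.7/(2·7.915) = 0.3601.
%OS = 100·exp(−πζ/√(1−ζ²)) = 29.7%.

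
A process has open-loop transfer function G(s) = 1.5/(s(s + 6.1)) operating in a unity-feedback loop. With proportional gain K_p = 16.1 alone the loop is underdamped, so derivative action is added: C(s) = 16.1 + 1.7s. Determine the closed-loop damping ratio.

ζ = 0.88

Forward path: (16.1 + 1.7s)·1.5/(s(s+6.1)). The closed-loop characteristic equation is s² + (6.1 + 1.5·1.7)s + 1.5·16.1 = 0.
That is s² + 8.65s + 24.15 = 0, so ω_n = 4.914 rad/s and ζ = 8.65/(2·4.914) = 0.8801.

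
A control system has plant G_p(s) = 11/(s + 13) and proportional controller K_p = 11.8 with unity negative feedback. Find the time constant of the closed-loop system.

τ = 0.007 s

Closed-loop transfer function: T(s) = K_p·G_p(s)/(1 + K_p·G_p(s)) = 129.8/(s + 13 + 129.8) = 129.8/(s + 142.8).
Time constant τ = 1/142.8 = 0.007 s.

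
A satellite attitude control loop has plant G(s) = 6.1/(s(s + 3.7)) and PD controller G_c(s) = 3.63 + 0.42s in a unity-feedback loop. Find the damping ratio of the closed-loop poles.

ζ = 0.665

Forward path: (3.63 + 0.42s)·6.1/(s(s+3.7)). The closed-loop characteristic equation is s² + (3.7 + 6.1·0.42)s + 6.1·3.63 = 0.
That is s² + 6.262s + 22.14 = 0, so ω_n = 4.706 rad/s and ζ = 6.262/(2·4.706) = 0.6654.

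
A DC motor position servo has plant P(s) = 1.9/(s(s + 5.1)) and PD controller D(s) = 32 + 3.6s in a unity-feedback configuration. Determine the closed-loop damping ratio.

ζ = 0.766

Forward path: (32 + 3.6s)·1.9/(s(s+5.1)). The closed-loop characteristic equation is s² + (5.1 + 1.9·3.6)s + 1.9·32 = 0.
That is s² + 11.94s + 60.8 = 0, so ω_n = 7.797 rad/s and ζ = 11.94/(2·7.797) = 0.7656.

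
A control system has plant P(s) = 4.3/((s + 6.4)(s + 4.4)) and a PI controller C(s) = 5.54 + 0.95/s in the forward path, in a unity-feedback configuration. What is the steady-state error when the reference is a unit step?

0

The open loop C(s)P(s) has a pole at the origin (type 1), so the static position error constant is infinite and e_ss = 1/(1+∞) = 0.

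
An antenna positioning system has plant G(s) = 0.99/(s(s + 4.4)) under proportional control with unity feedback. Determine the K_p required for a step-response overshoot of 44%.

From %OS = 100·exp(−πζ/√(1−ζ²)) = 44%, ζ = −ln(0.44)/√(π²+ln²(0.44)) = 0.2528.
Characteristic equation s² + 4.4s + 0.99K_p = 0 gives ζ = 4.4/(2√(0.99K_p)).
Setting ζ = 0.2528: √(0.99K_p) = 4.4/(2·0.2528) = 8.701, so K_p = 75.71/0.99 = 76.5.

K_p = 76.5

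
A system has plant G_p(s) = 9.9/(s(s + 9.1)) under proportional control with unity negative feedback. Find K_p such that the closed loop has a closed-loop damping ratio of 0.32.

K_p = 20.4

Closed-loop characteristic equation: s² + 9.1s + K_p·9.9 = 0.
So ω_n = √(9.9K_p) and 2ζω_n = 9.1, giving ζ = 9.1/(2√(9.9K_p)).
Setting ζ = 0.32: √(9.9K_p) = 9.1/(2·0.32) = 14.22, so K_p = 202.2/9.9 = 20.4.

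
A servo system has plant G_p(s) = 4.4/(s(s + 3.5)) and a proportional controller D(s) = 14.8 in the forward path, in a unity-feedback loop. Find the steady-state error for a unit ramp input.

0.0537

The loop has one pole at the origin (type 1). Velocity error constant K_v = lim_{s→0} s·D(s)G_p(s) = 14.8·4.4/3.5 = 18.61.
Steady-state error to a unit ramp: e_ss = 1/K_v = 0.0537.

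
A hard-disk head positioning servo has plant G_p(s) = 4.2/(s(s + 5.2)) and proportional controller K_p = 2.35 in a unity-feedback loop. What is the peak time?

From 1 + K_pG_p(s) = 0: s² + 5.2s + 9.87 = 0 ⇒ ω_n = 3.142, ζ = 0.8276.
Damped frequency ω_d = ω_n√(1−ζ²) = 1.764 rad/s, so peak time T_p = π/ω_d = 1.78 s.

T_p = 1.78 s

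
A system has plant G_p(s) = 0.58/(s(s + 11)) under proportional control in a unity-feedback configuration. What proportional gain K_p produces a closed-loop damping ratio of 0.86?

Closed-loop characteristic equation: s² + 11s + K_p·0.58 = 0.
So ω_n = √(0.58K_p) and 2ζω_n = 11, giving ζ = 11/(2√(0.58K_p)).
Setting ζ = 0.86: √(0.58K_p) = 11/(2·0.86) = 6.395, so K_p = 40.9/0.58 = 70.5.

K_p = 70.5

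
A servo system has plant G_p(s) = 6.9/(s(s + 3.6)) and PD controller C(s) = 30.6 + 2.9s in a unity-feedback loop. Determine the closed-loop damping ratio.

ζ = 0.812

Forward path: (30.6 + 2.9s)·6.9/(s(s+3.6)). The closed-loop characteristic equation is s² + (3.6 + 6.9·2.9)s + 6.9·30.6 = 0.
That is s² + 23.61s + 211.1 = 0, so ω_n = 14.53 rad/s and ζ = 23.61/(2·14.53) = 0.8124.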